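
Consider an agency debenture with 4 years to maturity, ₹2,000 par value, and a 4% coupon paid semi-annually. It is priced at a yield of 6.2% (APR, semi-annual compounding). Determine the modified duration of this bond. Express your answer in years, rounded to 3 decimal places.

3.611 years

Periodic yield y = 0.031. First find Macaulay duration:
  t   CF        PV=CF/(1+0.031)^t    t·PV
  1        40.00        38.7973        38.7973
  2        40.00        37.6307        75.2615
  3        40.00        36.4993       109.4978
  4        40.00        35.4018       141.6072
  5        40.00        34.3373       171.6867
  6        40.00        33.3049       199.8293
  7        40.00        32.3035       226.1244
  8     2,040.00     1,597.9414    12,783.5311
  Σ                  1,846.2162    13,746.3352
P = 1,846.2162; Macaulay duration = 13,746.3352 / 1,846.2162 = 7.44568 half-year periods = 3.72284 years.
Modified duration = D_Mac / (1 + y) = 3.72284 / 1.031 = 3.61090 years.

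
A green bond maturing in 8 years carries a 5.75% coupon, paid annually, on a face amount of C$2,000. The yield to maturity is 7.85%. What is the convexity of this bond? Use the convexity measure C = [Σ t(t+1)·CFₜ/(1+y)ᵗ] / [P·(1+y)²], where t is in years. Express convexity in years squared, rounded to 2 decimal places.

With y = 0.0785:
  t   CF        PV=CF/(1+0.0785)^t    t·PV        t(t+1)·PV
  1       115.00       106.6296       106.6296         213.2592
  2       115.00        98.8684       197.7368         593.2104
  3       115.00        91.6721       275.0164       1,100.0657
  4       115.00        84.9997       339.9987       1,699.9934
  5       115.00        78.8129       394.0643       2,364.3858
  6       115.00        73.0764       438.4582       3,069.2074
  7       115.00        67.7574       474.3019       3,794.4149
  8     2,115.00     1,155.4447     9,243.5578      83,192.0206
  Σ                  1,757.2612    11,469.7637      96,026.5575
P = 1,757.2612.
Convexity = Σ t(t+1)·PV / [P·(1+y)²] = 96,026.5575 / (1,757.2612 × 1.163162) = 46.98019.

46.98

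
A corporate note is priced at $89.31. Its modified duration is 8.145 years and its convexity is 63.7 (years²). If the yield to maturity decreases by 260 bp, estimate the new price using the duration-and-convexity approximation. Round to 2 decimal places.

$110.15

Duration effect: -D_mod·Δy = -8.145 × (-0.026) = +0.211770
Convexity effect: ½·C·(Δy)² = 0.5 × 63.7 × (-0.026)² = +0.0215306
ΔP/P ≈ +0.211770 + 0.0215306 = +0.2333006
New price ≈ 89.31 × (1 + 0.2333006) = 110.146076586.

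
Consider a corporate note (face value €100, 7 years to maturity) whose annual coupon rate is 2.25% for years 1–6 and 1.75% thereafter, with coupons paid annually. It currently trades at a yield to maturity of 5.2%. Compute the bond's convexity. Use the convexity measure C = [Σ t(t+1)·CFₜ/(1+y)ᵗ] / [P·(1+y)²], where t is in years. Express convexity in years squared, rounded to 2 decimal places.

With y = 0.052:
  t   CF        PV=CF/(1+0.052)^t    t·PV        t(t+1)·PV
  1         2.25         2.1388         2.1388           4.2776
  2         2.25         2.0331         4.0661          12.1984
  3         2.25         1.9326         5.7977          23.1908
  4         2.25         1.8370         7.3482          36.7409
  5         2.25         1.7462         8.7312          52.3872
  6         2.25         1.6599         9.9595          69.7168
  7       101.75        71.3550       499.4848       3,995.8784
  Σ                     82.7026       537.5263       4,194.3901
P = 82.7026.
Convexity = Σ t(t+1)·PV / [P·(1+y)²] = 4,194.3901 / (82.7026 × 1.106704) = 45.82666.

45.83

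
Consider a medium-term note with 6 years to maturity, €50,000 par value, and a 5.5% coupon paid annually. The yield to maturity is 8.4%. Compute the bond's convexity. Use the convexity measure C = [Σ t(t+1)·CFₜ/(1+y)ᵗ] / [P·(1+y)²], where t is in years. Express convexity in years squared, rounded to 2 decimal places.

With y = 0.084:
  t   CF        PV=CF/(1+0.084)^t    t·PV        t(t+1)·PV
  1     2,750.00     2,536.9004     2,536.9004       5,073.8007
  2     2,750.00     2,340.3140     4,680.6280      14,041.8840
  3     2,750.00     2,158.9612     6,476.8837      25,907.5350
  4     2,750.00     1,991.6617     7,966.6467      39,833.2334
  5     2,750.00     1,837.3263     9,186.6313      55,119.7879
  6    52,750.00    32,512.2309   195,073.3855   1,365,513.6982
  Σ                 43,377.3945   225,921.0756   1,505,489.9392
P = 43,377.3945.
Convexity = Σ t(t+1)·PV / [P·(1+y)²] = 1,505,489.9392 / (43,377.3945 × 1.175056) = 29.53628.

29.54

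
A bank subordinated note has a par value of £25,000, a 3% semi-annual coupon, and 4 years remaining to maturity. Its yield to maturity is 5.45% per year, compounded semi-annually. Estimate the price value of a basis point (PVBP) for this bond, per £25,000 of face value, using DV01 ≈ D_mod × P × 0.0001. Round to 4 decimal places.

Periodic yield y = 0.02725.
  t   CF        PV=CF/(1+0.02725)^t    t·PV
  1       375.00       365.0523       365.0523
  2       375.00       355.3685       710.7371
  3       375.00       345.9416     1,037.8249
  4       375.00       336.7648     1,347.0591
  5       375.00       327.8314     1,639.1569
  6       375.00       319.1349     1,914.8097
  7       375.00       310.6692     2,174.6845
  8    25,375.00    20,464.2980   163,714.3840
  Σ                 22,825.0608   172,903.7085
P = 22,825.0608; D_Mac = 7.57517 half-year periods = 3.78758 yrs; D_mod = 3.68711 yrs.
DV01 ≈ 3.68711 × 22,825.0608 × 0.0001 = 8.415853.

£8.4159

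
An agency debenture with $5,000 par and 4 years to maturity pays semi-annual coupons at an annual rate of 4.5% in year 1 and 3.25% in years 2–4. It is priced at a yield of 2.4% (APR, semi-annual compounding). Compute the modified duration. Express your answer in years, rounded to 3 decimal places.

3.707 years

Periodic yield y = 0.012. First find Macaulay duration:
  t   CF        PV=CF/(1+0.012)^t    t·PV
  1       112.50       111.1660       111.1660
  2       112.50       109.8478       219.6957
  3        81.25        78.3938       235.1815
  4        81.25        77.4642       309.8570
  5        81.25        76.5457       382.7285
  6        81.25        75.6380       453.8283
  7        81.25        74.7412       523.1881
  8     5,081.25     4,618.7713    36,950.1708
  Σ                  5,222.5682    39,185.8157
P = 5,222.5682; Macaulay duration = 39,185.8157 / 5,222.5682 = 7.50317 half-year periods = 3.75158 years.
Modified duration = D_Mac / (1 + y) = 3.75158 / 1.012 = 3.70710 years.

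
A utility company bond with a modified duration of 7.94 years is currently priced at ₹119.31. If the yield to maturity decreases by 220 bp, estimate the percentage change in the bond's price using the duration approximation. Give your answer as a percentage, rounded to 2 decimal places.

Duration approximation: ΔP/P ≈ -D_mod · Δy = -7.94 × (-0.022) = +0.174680.
As a percentage: +17.4680%.

+17.47%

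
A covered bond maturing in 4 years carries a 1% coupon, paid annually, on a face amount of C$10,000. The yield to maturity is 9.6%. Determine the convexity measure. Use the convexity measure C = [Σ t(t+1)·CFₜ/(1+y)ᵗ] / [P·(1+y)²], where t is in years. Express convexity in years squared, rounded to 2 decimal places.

With y = 0.096:
  t   CF        PV=CF/(1+0.096)^t    t·PV        t(t+1)·PV
  1       100.00        91.2409        91.2409         182.4818
  2       100.00        83.2490       166.4979         499.4938
  3       100.00        75.9571       227.8713         911.4851
  4    10,100.00     6,999.6957    27,998.7826     139,993.9130
  Σ                  7,250.1426    28,484.3927     141,587.3737
P = 7,250.1426.
Convexity = Σ t(t+1)·PV / [P·(1+y)²] = 141,587.3737 / (7,250.1426 × 1.201216) = 16.25762.

16.26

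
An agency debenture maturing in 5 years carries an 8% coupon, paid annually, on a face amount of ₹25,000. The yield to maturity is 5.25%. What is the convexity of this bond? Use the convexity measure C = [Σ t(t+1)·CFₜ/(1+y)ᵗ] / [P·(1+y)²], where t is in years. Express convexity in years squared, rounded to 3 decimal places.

22.441

With y = 0.0525:
  t   CF        PV=CF/(1+0.0525)^t    t·PV        t(t+1)·PV
  1     2,000.00     1,900.2375     1,900.2375       3,800.4751
  2     2,000.00     1,805.4513     3,610.9027      10,832.7080
  3     2,000.00     1,715.3932     5,146.1796      20,584.7183
  4     2,000.00     1,629.8273     6,519.3090      32,596.5452
  5    27,000.00    20,905.1478   104,525.7388     627,154.4329
  Σ                 27,956.0571   121,702.3676     694,968.8795
P = 27,956.0571.
Convexity = Σ t(t+1)·PV / [P·(1+y)²] = 694,968.8795 / (27,956.0571 × 1.107756) = 22.44116.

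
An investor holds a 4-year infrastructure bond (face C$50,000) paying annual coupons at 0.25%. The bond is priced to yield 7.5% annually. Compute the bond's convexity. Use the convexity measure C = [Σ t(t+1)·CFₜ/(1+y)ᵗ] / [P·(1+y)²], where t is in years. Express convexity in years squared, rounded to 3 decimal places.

With y = 0.075:
  t   CF        PV=CF/(1+0.075)^t    t·PV        t(t+1)·PV
  1       125.00       116.2791       116.2791         232.5581
  2       125.00       108.1666       216.3332         648.9995
  3       125.00       100.6201       301.8602       1,207.4409
  4    50,125.00    37,533.6266   150,134.5062     750,672.5311
  Σ                 37,858.6923   150,768.9787     752,761.5296
P = 37,858.6923.
Convexity = Σ t(t+1)·PV / [P·(1+y)²] = 752,761.5296 / (37,858.6923 × 1.155625) = 17.20580.

17.206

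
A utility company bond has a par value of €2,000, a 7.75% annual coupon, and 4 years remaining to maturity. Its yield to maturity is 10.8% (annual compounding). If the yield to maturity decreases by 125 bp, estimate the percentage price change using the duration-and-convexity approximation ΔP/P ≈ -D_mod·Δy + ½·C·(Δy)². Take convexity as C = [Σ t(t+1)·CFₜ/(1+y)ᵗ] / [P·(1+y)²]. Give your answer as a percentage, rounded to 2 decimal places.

+4.13%

With y = 0.108:
  t   CF        PV=CF/(1+0.108)^t    t·PV        t(t+1)·PV
  1       155.00       139.8917       139.8917         279.7834
  2       155.00       126.2560       252.5121         757.5363
  3       155.00       113.9495       341.8485       1,367.3940
  4     2,155.00     1,429.8426     5,719.3704      28,596.8521
  Σ                  1,809.9398     6,453.6227      31,001.5657
P = 1,809.9398; D_Mac = 3.56566 yrs; D_mod = 3.21810 yrs; C = 13.95211.
Duration effect: -3.21810 × (-0.0125) = +0.040226
Convexity effect: 0.5 × 13.95211 × (-0.0125)² = +0.0010900
ΔP/P ≈ +0.040226 + 0.0010900 = +0.041316 = +4.1316%.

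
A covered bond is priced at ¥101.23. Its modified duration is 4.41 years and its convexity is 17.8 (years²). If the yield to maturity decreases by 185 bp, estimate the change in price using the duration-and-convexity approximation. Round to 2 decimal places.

Duration effect: -D_mod·Δy = -4.41 × (-0.0185) = +0.081585
Convexity effect: ½·C·(Δy)² = 0.5 × 17.8 × (-0.0185)² = +0.003046025
ΔP/P ≈ +0.081585 + 0.003046025 = +0.084631025
ΔP ≈ 101.23 × (+0.084631025) = +8.56719866075.

+¥8.57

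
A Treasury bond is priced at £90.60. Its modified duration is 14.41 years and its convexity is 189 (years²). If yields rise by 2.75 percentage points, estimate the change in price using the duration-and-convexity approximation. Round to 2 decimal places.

Duration effect: -D_mod·Δy = -14.41 × (+0.0275) = -0.396275
Convexity effect: ½·C·(Δy)² = 0.5 × 189 × (0.0275)² = +0.071465625
ΔP/P ≈ -0.396275 + 0.071465625 = -0.324809375
ΔP ≈ 90.60 × (-0.324809375) = -29.427729375.

-£29.43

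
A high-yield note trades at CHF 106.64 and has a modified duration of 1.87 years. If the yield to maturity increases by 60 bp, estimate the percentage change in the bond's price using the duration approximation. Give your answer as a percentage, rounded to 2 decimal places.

Duration approximation: ΔP/P ≈ -D_mod · Δy = -1.87 × (+0.006) = -0.011220.
As a percentage: -1.1220%.

-1.12%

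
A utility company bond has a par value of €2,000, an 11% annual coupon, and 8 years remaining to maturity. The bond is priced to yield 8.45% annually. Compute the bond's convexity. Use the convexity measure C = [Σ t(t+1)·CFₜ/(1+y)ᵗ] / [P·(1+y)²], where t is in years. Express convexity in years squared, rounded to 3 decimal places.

With y = 0.0845:
  t   CF        PV=CF/(1+0.0845)^t    t·PV        t(t+1)·PV
  1       220.00       202.8585       202.8585         405.7169
  2       220.00       187.0525       374.1050       1,122.3151
  3       220.00       172.4781       517.4344       2,069.7374
  4       220.00       159.0393       636.1572       3,180.7860
  5       220.00       146.6476       733.2379       4,399.4274
  6       220.00       135.2214       811.3282       5,679.2977
  7       220.00       124.6855       872.7982       6,982.3854
  8     2,220.00     1,160.1564     9,281.2508      83,531.2576
  Σ                  2,288.1392    13,429.1702     107,370.9235
P = 2,288.1392.
Convexity = Σ t(t+1)·PV / [P·(1+y)²] = 107,370.9235 / (2,288.1392 × 1.176140) = 39.89745.

39.897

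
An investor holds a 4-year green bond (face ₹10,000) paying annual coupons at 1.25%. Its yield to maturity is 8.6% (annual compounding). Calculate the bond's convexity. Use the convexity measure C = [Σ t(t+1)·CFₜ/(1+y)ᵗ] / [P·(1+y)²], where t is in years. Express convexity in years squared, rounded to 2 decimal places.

With y = 0.086:
  t   CF        PV=CF/(1+0.086)^t    t·PV        t(t+1)·PV
  1       125.00       115.1013       115.1013         230.2026
  2       125.00       105.9865       211.9729         635.9187
  3       125.00        97.5934       292.7803       1,171.1210
  4    10,125.00     7,279.0672    29,116.2689     145,581.3447
  Σ                  7,597.7484    29,736.1234     147,618.5870
P = 7,597.7484.
Convexity = Σ t(t+1)·PV / [P·(1+y)²] = 147,618.5870 / (7,597.7484 × 1.179396) = 16.47390.

16.47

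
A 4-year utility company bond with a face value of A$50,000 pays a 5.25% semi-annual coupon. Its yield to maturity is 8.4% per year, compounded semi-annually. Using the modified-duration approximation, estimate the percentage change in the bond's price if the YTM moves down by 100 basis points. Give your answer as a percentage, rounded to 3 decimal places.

Periodic yield y = 0.042. Modified duration first:
  t   CF        PV=CF/(1+0.042)^t    t·PV
  1     1,312.50     1,259.5969     1,259.5969
  2     1,312.50     1,208.8262     2,417.6525
  3     1,312.50     1,160.1019     3,480.3058
  4     1,312.50     1,113.3416     4,453.3664
  5     1,312.50     1,068.4660     5,342.3301
  6     1,312.50     1,025.3993     6,152.3955
  7     1,312.50       984.0684     6,888.4787
  8    51,312.50    36,921.6773   295,373.4188
  Σ                 44,741.4777   325,367.5448
P = 44,741.4777; D_Mac = 7.27217 half-year periods = 3.63608 yrs; D_mod = 3.63608/(1+0.042) = 3.48952 yrs.
ΔP/P ≈ -D_mod · Δy = -3.48952 × (-0.01) = +0.034895 = +3.4895%.

+3.490%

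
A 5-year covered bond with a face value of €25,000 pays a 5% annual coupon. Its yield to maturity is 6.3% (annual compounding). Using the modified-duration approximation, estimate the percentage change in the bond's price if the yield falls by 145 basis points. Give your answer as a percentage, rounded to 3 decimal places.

+6.181%

Periodic yield y = 0.063. Modified duration first:
  t   CF        PV=CF/(1+0.063)^t    t·PV
  1     1,250.00     1,175.9172     1,175.9172
  2     1,250.00     1,106.2250     2,212.4501
  3     1,250.00     1,040.6633     3,121.9898
  4     1,250.00       978.9871     3,915.9483
  5    26,250.00    19,340.2901    96,701.4507
  Σ                 23,642.0827   107,127.7560
P = 23,642.0827; D_Mac = 4.53123 yrs; D_mod = 4.53123/(1+0.063) = 4.26268 yrs.
ΔP/P ≈ -D_mod · Δy = -4.26268 × (-0.0145) = +0.061809 = +6.1809%.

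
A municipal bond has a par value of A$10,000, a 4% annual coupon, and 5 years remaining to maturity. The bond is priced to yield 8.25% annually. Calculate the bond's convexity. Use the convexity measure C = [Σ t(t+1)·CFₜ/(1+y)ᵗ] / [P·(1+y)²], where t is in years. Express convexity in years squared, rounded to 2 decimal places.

22.82

With y = 0.0825:
  t   CF        PV=CF/(1+0.0825)^t    t·PV        t(t+1)·PV
  1       400.00       369.5150       369.5150         739.0300
  2       400.00       341.3534       682.7067       2,048.1202
  3       400.00       315.3380       946.0139       3,784.0557
  4       400.00       291.3053     1,165.2212       5,826.1058
  5    10,400.00     6,996.7090    34,983.5452     209,901.2713
  Σ                  8,314.2207    38,147.0020     222,298.5830
P = 8,314.2207.
Convexity = Σ t(t+1)·PV / [P·(1+y)²] = 222,298.5830 / (8,314.2207 × 1.171806) = 22.81704.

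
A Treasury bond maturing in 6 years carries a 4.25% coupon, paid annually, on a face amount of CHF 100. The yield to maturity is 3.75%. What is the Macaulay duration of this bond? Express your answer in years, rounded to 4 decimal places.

5.4294 years

Periodic yield y = 0.0375. Discount each cash flow and weight by its year:
  t   CF        PV=CF/(1+0.0375)^t    t·PV
  1         4.25         4.0964         4.0964
  2         4.25         3.9483         7.8966
  3         4.25         3.8056        11.4168
  4         4.25         3.6681        14.6722
  5         4.25         3.5355        17.6774
  6       104.25        83.5887       501.5320
  Σ                    102.6425       557.2916
Price P = Σ PV = 102.6425.
Macaulay duration = Σ(t·PV) / P = 557.2916 / 102.6425 = 5.42944 years.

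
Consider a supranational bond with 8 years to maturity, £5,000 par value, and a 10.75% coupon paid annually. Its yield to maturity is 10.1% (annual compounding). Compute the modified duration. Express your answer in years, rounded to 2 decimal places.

5.26 years

Periodic yield y = 0.101. First find Macaulay duration:
  t   CF        PV=CF/(1+0.101)^t    t·PV
  1       537.50       488.1926       488.1926
  2       537.50       443.4083       886.8166
  3       537.50       402.7323     1,208.1970
  4       537.50       365.7878     1,463.1511
  5       537.50       332.2323     1,661.1616
  6       537.50       301.7551     1,810.5303
  7       537.50       274.0736     1,918.5153
  8     5,537.50     2,564.5737    20,516.5898
  Σ                  5,172.7557    29,953.1543
P = 5,172.7557; Macaulay duration = 29,953.1543 / 5,172.7557 = 5.79056 years.
Modified duration = D_Mac / (1 + y) = 5.79056 / 1.101 = 5.25936 years.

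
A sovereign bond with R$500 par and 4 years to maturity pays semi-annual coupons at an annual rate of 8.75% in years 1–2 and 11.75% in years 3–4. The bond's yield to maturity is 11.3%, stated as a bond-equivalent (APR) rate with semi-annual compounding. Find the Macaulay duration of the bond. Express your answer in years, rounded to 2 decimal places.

3.42 years

Periodic yield y = 0.0565. Discount each cash flow and weight by its period:
  t   CF        PV=CF/(1+0.0565)^t    t·PV
  1       21.875        20.7052        20.7052
  2       21.875        19.5979        39.1958
  3       21.875        18.5498        55.6494
  4       21.875        17.5578        70.2312
  5       29.375        22.3167       111.5836
  6       29.375        21.1233       126.7395
  7       29.375        19.9936       139.9553
  8      529.375       341.0416     2,728.3332
  Σ                    480.8859     3,292.3932
Price P = Σ PV = 480.8859.
Macaulay duration = Σ(t·PV) / P = 3,292.3932 / 480.8859 = 6.84652 half-year periods.
In years: 6.84652 / 2 = 3.42326 years.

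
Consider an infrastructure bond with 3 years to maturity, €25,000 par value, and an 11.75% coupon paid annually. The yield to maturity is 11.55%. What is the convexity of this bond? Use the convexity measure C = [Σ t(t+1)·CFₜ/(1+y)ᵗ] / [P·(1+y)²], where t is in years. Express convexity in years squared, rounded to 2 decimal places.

8.35

With y = 0.1155:
  t   CF        PV=CF/(1+0.1155)^t    t·PV        t(t+1)·PV
  1     2,937.50     2,633.3483     2,633.3483       5,266.6965
  2     2,937.50     2,360.6887     4,721.3775      14,164.1324
  3    27,937.50    20,126.9893    60,380.9680     241,523.8721
  Σ                 25,121.0263    67,735.6938     260,954.7010
P = 25,121.0263.
Convexity = Σ t(t+1)·PV / [P·(1+y)²] = 260,954.7010 / (25,121.0263 × 1.244340) = 8.34812.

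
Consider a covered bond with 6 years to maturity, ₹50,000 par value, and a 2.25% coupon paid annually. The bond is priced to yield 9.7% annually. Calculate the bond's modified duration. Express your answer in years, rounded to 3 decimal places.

5.099 years

Periodic yield y = 0.097. First find Macaulay duration:
  t   CF        PV=CF/(1+0.097)^t    t·PV
  1     1,125.00     1,025.5242     1,025.5242
  2     1,125.00       934.8443     1,869.6885
  3     1,125.00       852.1826     2,556.5477
  4     1,125.00       776.8300     3,107.3202
  5     1,125.00       708.1404     3,540.7021
  6    51,125.00    29,335.5041   176,013.0246
  Σ                 33,633.0255   188,112.8072
P = 33,633.0255; Macaulay duration = 188,112.8072 / 33,633.0255 = 5.59310 years.
Modified duration = D_Mac / (1 + y) = 5.59310 / 1.097 = 5.09854 years.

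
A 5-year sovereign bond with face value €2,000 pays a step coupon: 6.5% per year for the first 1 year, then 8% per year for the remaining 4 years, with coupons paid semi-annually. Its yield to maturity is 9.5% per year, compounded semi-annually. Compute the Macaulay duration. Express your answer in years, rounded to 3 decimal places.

4.241 years

Periodic yield y = 0.0475. Discount each cash flow and weight by its period:
  t   CF        PV=CF/(1+0.0475)^t    t·PV
  1        65.00        62.0525        62.0525
  2        65.00        59.2387       118.4773
  3        80.00        69.6030       208.8090
  4        80.00        66.4468       265.7871
  5        80.00        63.4337       317.1683
  6        80.00        60.5572       363.3432
  7        80.00        57.8112       404.6782
  8        80.00        55.1897       441.5173
  9        80.00        52.6870       474.1833
  10    2,080.00     1,307.7449    13,077.4485
  Σ                  1,854.7645    15,733.4647
Price P = Σ PV = 1,854.7645.
Macaulay duration = Σ(t·PV) / P = 15,733.4647 / 1,854.7645 = 8.48273 half-year periods.
In years: 8.48273 / 2 = 4.24136 years.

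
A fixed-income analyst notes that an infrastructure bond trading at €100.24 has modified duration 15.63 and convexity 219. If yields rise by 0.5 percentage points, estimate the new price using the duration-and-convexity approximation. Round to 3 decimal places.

Duration effect: -D_mod·Δy = -15.63 × (+0.005) = -0.078150
Convexity effect: ½·C·(Δy)² = 0.5 × 219 × (0.005)² = +0.0027375
ΔP/P ≈ -0.078150 + 0.0027375 = -0.0754125
New price ≈ 100.24 × (1 - 0.0754125) = 92.680651.

€92.681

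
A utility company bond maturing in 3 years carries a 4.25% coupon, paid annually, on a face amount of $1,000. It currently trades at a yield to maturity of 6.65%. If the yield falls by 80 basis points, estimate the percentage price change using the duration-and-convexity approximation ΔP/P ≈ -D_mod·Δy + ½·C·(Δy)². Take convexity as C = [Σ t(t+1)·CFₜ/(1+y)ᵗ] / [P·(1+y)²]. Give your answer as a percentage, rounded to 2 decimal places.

With y = 0.0665:
  t   CF        PV=CF/(1+0.0665)^t    t·PV        t(t+1)·PV
  1        42.50        39.8500        39.8500          79.7000
  2        42.50        37.3652        74.7304         224.1911
  3     1,042.50       859.3963     2,578.1889      10,312.7557
  Σ                    936.6115     2,692.7693      10,616.6468
P = 936.6115; D_Mac = 2.87501 yrs; D_mod = 2.69575 yrs; C = 9.96566.
Duration effect: -2.69575 × (-0.008) = +0.021566
Convexity effect: 0.5 × 9.96566 × (-0.008)² = +0.0003189
ΔP/P ≈ +0.021566 + 0.0003189 = +0.021885 = +2.1885%.

+2.19%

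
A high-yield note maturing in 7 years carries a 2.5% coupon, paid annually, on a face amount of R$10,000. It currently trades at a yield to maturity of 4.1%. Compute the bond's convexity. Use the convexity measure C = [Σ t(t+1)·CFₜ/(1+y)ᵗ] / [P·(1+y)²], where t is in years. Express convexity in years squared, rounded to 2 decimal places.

With y = 0.041:
  t   CF        PV=CF/(1+0.041)^t    t·PV        t(t+1)·PV
  1       250.00       240.1537       240.1537         480.3074
  2       250.00       230.6952       461.3904       1,384.1712
  3       250.00       221.6092       664.8277       2,659.3106
  4       250.00       212.8811       851.5244       4,257.6219
  5       250.00       204.4967     1,022.4836       6,134.9018
  6       250.00       196.4426     1,178.6555       8,250.5884
  7    10,250.00     7,736.9316    54,158.5214     433,268.1710
  Σ                  9,043.2101    58,577.5566     456,435.0723
P = 9,043.2101.
Convexity = Σ t(t+1)·PV / [P·(1+y)²] = 456,435.0723 / (9,043.2101 × 1.083681) = 46.57522.

46.58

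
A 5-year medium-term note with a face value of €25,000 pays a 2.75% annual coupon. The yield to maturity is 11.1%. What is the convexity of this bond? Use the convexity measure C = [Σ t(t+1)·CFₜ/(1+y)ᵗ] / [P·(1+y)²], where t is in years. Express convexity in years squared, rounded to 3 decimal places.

22.234

With y = 0.111:
  t   CF        PV=CF/(1+0.111)^t    t·PV        t(t+1)·PV
  1       687.50       618.8119       618.8119       1,237.6238
  2       687.50       556.9864     1,113.9728       3,341.9184
  3       687.50       501.3379     1,504.0137       6,016.0546
  4       687.50       451.2492     1,804.9969       9,024.9845
  5    25,687.50    15,175.7983    75,878.9913     455,273.9477
  Σ                 17,304.1836    80,920.7865     474,894.5289
P = 17,304.1836.
Convexity = Σ t(t+1)·PV / [P·(1+y)²] = 474,894.5289 / (17,304.1836 × 1.234321) = 22.23402.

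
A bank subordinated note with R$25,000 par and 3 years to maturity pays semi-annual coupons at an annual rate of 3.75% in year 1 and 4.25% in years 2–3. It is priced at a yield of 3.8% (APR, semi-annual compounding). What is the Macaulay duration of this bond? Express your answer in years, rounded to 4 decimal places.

Periodic yield y = 0.019. Discount each cash flow and weight by its period:
  t   CF        PV=CF/(1+0.019)^t    t·PV
  1       468.75       460.0098       460.0098
  2       468.75       451.4326       902.8652
  3       531.25       502.0840     1,506.2520
  4       531.25       492.7223     1,970.8891
  5       531.25       483.5351     2,417.6756
  6    25,531.25    22,804.8371   136,829.0226
  Σ                 25,194.6209   144,086.7143
Price P = Σ PV = 25,194.6209.
Macaulay duration = Σ(t·PV) / P = 144,086.7143 / 25,194.6209 = 5.71895 half-year periods.
In years: 5.71895 / 2 = 2.85947 years.

2.8595 years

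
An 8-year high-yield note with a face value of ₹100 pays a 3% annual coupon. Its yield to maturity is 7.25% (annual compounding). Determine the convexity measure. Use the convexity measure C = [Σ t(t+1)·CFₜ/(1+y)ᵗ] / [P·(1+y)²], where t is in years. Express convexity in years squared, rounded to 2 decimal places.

53.20

With y = 0.0725:
  t   CF        PV=CF/(1+0.0725)^t    t·PV        t(t+1)·PV
  1         3.00         2.7972         2.7972           5.5944
  2         3.00         2.6081         5.2162          15.6487
  3         3.00         2.4318         7.2954          29.1817
  4         3.00         2.2674         9.0697          45.3484
  5         3.00         2.1141        10.5707          63.4243
  6         3.00         1.9712        11.8274          82.7917
  7         3.00         1.8380        12.8658         102.9267
  8       103.00        58.8381       470.7050       4,236.3449
  Σ                     74.8660       530.3475       4,581.2609
P = 74.8660.
Convexity = Σ t(t+1)·PV / [P·(1+y)²] = 4,581.2609 / (74.8660 × 1.150256) = 53.19927.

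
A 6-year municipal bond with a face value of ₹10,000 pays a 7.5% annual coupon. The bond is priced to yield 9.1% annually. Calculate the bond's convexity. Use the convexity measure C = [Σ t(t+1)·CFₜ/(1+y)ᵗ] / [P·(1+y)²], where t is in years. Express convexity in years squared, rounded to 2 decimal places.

27.60

With y = 0.091:
  t   CF        PV=CF/(1+0.091)^t    t·PV        t(t+1)·PV
  1       750.00       687.4427       687.4427       1,374.8854
  2       750.00       630.1033     1,260.2066       3,780.6199
  3       750.00       577.5466     1,732.6397       6,930.5589
  4       750.00       529.3736     2,117.4943      10,587.4716
  5       750.00       485.2187     2,426.0934      14,556.5603
  6    10,750.00     6,374.7031    38,248.2184     267,737.5291
  Σ                  9,284.3879    46,472.0952     304,967.6252
P = 9,284.3879.
Convexity = Σ t(t+1)·PV / [P·(1+y)²] = 304,967.6252 / (9,284.3879 × 1.190281) = 27.59631.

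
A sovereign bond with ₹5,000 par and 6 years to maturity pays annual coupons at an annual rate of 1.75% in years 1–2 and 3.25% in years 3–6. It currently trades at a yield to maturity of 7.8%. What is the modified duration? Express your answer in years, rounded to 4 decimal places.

5.2130 years

Periodic yield y = 0.078. First find Macaulay duration:
  t   CF        PV=CF/(1+0.078)^t    t·PV
  1        87.50        81.1688        81.1688
  2        87.50        75.2958       150.5915
  3       162.50       129.7171       389.1512
  4       162.50       120.3312       481.3249
  5       162.50       111.6245       558.1225
  6     5,162.50     3,289.6334    19,737.8003
  Σ                  3,807.7708    21,398.1592
P = 3,807.7708; Macaulay duration = 21,398.1592 / 3,807.7708 = 5.61960 years.
Modified duration = D_Mac / (1 + y) = 5.61960 / 1.078 = 5.21299 years.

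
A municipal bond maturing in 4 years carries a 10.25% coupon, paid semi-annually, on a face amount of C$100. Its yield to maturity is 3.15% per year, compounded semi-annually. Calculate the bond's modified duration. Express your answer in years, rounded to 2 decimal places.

3.40 years

Periodic yield y = 0.01575. First find Macaulay duration:
  t   CF        PV=CF/(1+0.01575)^t    t·PV
  1        5.125         5.0455         5.0455
  2        5.125         4.9673         9.9346
  3        5.125         4.8903        14.6708
  4        5.125         4.8144        19.2578
  5        5.125         4.7398        23.6990
  6        5.125         4.6663        27.9978
  7        5.125         4.5939        32.1576
  8      105.125        92.7708       742.1665
  Σ                    126.4884       874.9297
P = 126.4884; Macaulay duration = 874.9297 / 126.4884 = 6.91707 half-year periods = 3.45854 years.
Modified duration = D_Mac / (1 + y) = 3.45854 / 1.01575 = 3.40491 years.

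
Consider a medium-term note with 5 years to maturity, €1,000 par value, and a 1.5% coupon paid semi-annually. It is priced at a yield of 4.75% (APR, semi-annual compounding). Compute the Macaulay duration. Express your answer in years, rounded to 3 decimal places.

4.819 years

Periodic yield y = 0.02375. Discount each cash flow and weight by its period:
  t   CF        PV=CF/(1+0.02375)^t    t·PV
  1         7.50         7.3260         7.3260
  2         7.50         7.1561        14.3121
  3         7.50         6.9900        20.9701
  4         7.50         6.8279        27.3115
  5         7.50         6.6695        33.3474
  6         7.50         6.5148        39.0885
  7         7.50         6.3636        44.5453
  8         7.50         6.2160        49.7279
  9         7.50         6.0718        54.6460
  10    1,007.50       796.7203     7,967.2034
  Σ                    856.8559     8,258.4783
Price P = Σ PV = 856.8559.
Macaulay duration = Σ(t·PV) / P = 8,258.4783 / 856.8559 = 9.63812 half-year periods.
In years: 9.63812 / 2 = 4.81906 years.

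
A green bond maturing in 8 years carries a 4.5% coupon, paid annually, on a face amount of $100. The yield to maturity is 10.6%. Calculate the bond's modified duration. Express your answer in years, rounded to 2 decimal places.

Periodic yield y = 0.106. First find Macaulay duration:
  t   CF        PV=CF/(1+0.106)^t    t·PV
  1         4.50         4.0687         4.0687
  2         4.50         3.6788         7.3575
  3         4.50         3.3262         9.9786
  4         4.50         3.0074        12.0296
  5         4.50         2.7192        13.5959
  6         4.50         2.4586        14.7514
  7         4.50         2.2229        15.5605
  8       104.50        46.6740       373.3922
  Σ                     68.1558       450.7345
P = 68.1558; Macaulay duration = 450.7345 / 68.1558 = 6.61330 years.
Modified duration = D_Mac / (1 + y) = 6.61330 / 1.106 = 5.97947 years.

5.98 years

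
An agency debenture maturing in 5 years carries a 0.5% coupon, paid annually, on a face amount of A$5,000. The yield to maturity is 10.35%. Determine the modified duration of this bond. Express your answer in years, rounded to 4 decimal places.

4.4717 years

Periodic yield y = 0.1035. First find Macaulay duration:
  t   CF        PV=CF/(1+0.1035)^t    t·PV
  1        25.00        22.6552        22.6552
  2        25.00        20.5303        41.0606
  3        25.00        18.6047        55.8141
  4        25.00        16.8597        67.4389
  5     5,025.00     3,070.9615    15,354.8077
  Σ                  3,149.6115    15,541.7766
P = 3,149.6115; Macaulay duration = 15,541.7766 / 3,149.6115 = 4.93451 years.
Modified duration = D_Mac / (1 + y) = 4.93451 / 1.1035 = 4.47169 years.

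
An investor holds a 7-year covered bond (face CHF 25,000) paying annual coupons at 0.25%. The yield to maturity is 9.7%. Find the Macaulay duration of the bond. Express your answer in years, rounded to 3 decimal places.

6.923 years

Periodic yield y = 0.097. Discount each cash flow and weight by its year:
  t   CF        PV=CF/(1+0.097)^t    t·PV
  1        62.50        56.9736        56.9736
  2        62.50        51.9358       103.8716
  3        62.50        47.3435       142.0304
  4        62.50        43.1572       172.6289
  5        62.50        39.3411       196.7057
  6        62.50        35.8625       215.1748
  7    25,062.50    13,109.2546    91,764.7819
  Σ                 13,383.8682    92,652.1669
Price P = Σ PV = 13,383.8682.
Macaulay duration = Σ(t·PV) / P = 92,652.1669 / 13,383.8682 = 6.92267 years.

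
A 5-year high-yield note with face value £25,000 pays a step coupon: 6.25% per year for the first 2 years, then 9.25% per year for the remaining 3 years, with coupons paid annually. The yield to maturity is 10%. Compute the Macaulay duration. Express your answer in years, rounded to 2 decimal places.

4.36 years

Periodic yield y = 0.1. Discount each cash flow and weight by its year:
  t   CF        PV=CF/(1+0.1)^t    t·PV
  1     1,562.50     1,420.4545     1,420.4545
  2     1,562.50     1,291.3223     2,582.6446
  3     2,312.50     1,737.4155     5,212.2464
  4     2,312.50     1,579.4686     6,317.8745
  5    27,312.50    16,958.9136    84,794.5682
  Σ                 22,987.5746   100,327.7882
Price P = Σ PV = 22,987.5746.
Macaulay duration = Σ(t·PV) / P = 100,327.7882 / 22,987.5746 = 4.36444 years.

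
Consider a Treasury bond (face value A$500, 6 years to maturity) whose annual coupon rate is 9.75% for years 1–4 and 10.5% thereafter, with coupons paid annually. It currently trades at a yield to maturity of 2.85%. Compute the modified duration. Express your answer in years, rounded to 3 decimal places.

Periodic yield y = 0.0285. First find Macaulay duration:
  t   CF        PV=CF/(1+0.0285)^t    t·PV
  1        48.75        47.3991        47.3991
  2        48.75        46.0857        92.1714
  3        48.75        44.8086       134.4259
  4        48.75        43.5670       174.2679
  5        52.50        45.6182       228.0908
  6       552.50       466.7738     2,800.6430
  Σ                    694.2524     3,476.9982
P = 694.2524; Macaulay duration = 3,476.9982 / 694.2524 = 5.00826 years.
Modified duration = D_Mac / (1 + y) = 5.00826 / 1.0285 = 4.86948 years.

4.869 years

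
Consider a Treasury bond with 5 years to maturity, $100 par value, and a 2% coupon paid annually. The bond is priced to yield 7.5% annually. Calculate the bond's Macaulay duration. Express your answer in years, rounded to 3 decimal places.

4.777 years

Periodic yield y = 0.075. Discount each cash flow and weight by its year:
  t   CF        PV=CF/(1+0.075)^t    t·PV
  1         2.00         1.8605         1.8605
  2         2.00         1.7307         3.4613
  3         2.00         1.6099         4.8298
  4         2.00         1.4976         5.9904
  5       102.00        71.0490       355.2449
  Σ                     77.7476       371.3869
Price P = Σ PV = 77.7476.
Macaulay duration = Σ(t·PV) / P = 371.3869 / 77.7476 = 4.77683 years.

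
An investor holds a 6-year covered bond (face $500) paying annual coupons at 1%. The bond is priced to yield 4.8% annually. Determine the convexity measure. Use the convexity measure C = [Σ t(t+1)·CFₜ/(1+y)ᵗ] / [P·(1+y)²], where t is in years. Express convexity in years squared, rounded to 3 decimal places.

36.831

With y = 0.048:
  t   CF        PV=CF/(1+0.048)^t    t·PV        t(t+1)·PV
  1         5.00         4.7710         4.7710           9.5420
  2         5.00         4.5525         9.1049          27.3148
  3         5.00         4.3440        13.0319          52.1276
  4         5.00         4.1450        16.5800          82.9001
  5         5.00         3.9552        19.7758         118.6547
  6       505.00       381.1744     2,287.0462      16,009.3232
  Σ                    402.9420     2,350.3098      16,299.8623
P = 402.9420.
Convexity = Σ t(t+1)·PV / [P·(1+y)²] = 16,299.8623 / (402.9420 × 1.098304) = 36.83146.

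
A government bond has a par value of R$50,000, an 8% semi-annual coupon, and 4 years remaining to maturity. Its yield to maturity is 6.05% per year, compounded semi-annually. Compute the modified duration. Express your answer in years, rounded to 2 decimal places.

Periodic yield y = 0.03025. First find Macaulay duration:
  t   CF        PV=CF/(1+0.03025)^t    t·PV
  1     2,000.00     1,941.2764     1,941.2764
  2     2,000.00     1,884.2770     3,768.5540
  3     2,000.00     1,828.9512     5,486.8537
  4     2,000.00     1,775.2499     7,100.9997
  5     2,000.00     1,723.1254     8,615.6269
  6     2,000.00     1,672.5313    10,035.1879
  7     2,000.00     1,623.4228    11,363.9594
  8    52,000.00    40,969.6598   327,757.2787
  Σ                 53,418.4939   376,069.7366
P = 53,418.4939; Macaulay duration = 376,069.7366 / 53,418.4939 = 7.04007 half-year periods = 3.52003 years.
Modified duration = D_Mac / (1 + y) = 3.52003 / 1.03025 = 3.41668 years.

3.42 years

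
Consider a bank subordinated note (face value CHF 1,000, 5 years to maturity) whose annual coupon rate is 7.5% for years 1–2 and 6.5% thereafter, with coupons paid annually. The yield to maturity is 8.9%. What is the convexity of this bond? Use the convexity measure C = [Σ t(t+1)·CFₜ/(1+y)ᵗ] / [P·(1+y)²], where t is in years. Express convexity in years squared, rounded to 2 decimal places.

20.90

With y = 0.089:
  t   CF        PV=CF/(1+0.089)^t    t·PV        t(t+1)·PV
  1        75.00        68.8705        68.8705         137.7410
  2        75.00        63.2420       126.4840         379.4519
  3        65.00        50.3303       150.9910         603.9639
  4        65.00        46.2170       184.8680         924.3402
  5     1,065.00       695.3608     3,476.8040      20,860.8242
  Σ                    924.0206     4,008.0175      22,906.3213
P = 924.0206.
Convexity = Σ t(t+1)·PV / [P·(1+y)²] = 22,906.3213 / (924.0206 × 1.185921) = 20.90345.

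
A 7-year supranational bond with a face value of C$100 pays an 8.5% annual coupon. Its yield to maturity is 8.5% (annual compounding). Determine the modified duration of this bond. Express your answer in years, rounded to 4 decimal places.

5.1185 years

Periodic yield y = 0.085. First find Macaulay duration:
  t   CF        PV=CF/(1+0.085)^t    t·PV
  1         8.50         7.8341         7.8341
  2         8.50         7.2204        14.4407
  3         8.50         6.6547        19.9642
  4         8.50         6.1334        24.5335
  5         8.50         5.6529        28.2644
  6         8.50         5.2100        31.2602
  7       108.50        61.2945       429.0616
  Σ                    100.0000       555.3587
P = 100.0000; Macaulay duration = 555.3587 / 100.0000 = 5.55359 years.
Modified duration = D_Mac / (1 + y) = 5.55359 / 1.085 = 5.11851 years.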